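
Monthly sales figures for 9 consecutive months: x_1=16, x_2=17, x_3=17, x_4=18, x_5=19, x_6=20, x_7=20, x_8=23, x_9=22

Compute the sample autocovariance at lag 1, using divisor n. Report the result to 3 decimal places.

Mean x̄ = (16 + 17 + 17 + 18 + 19 + 20 + 20 + 23 + 22)/9 = 19.1111
Σ_{t=1}^{8}(x_t−x̄)(x_{t+1}−x̄) = 28.8765
γ_1 = 28.8765 / 9 = 3.209

3.209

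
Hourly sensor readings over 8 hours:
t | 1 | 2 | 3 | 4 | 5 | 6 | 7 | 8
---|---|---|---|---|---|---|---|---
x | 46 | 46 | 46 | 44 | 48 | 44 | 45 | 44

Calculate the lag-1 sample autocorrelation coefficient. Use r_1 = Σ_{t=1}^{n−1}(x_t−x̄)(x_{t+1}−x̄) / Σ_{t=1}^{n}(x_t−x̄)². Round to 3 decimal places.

-0.452

Mean x̄ = (46 + 46 + 46 + 44 + 48 + 44 + 45 + 44)/8 = 45.3750
Σ(x_t−x̄)(x_{t+1}−x̄) = (0.3906) + (0.3906) + (-0.8594) + (-3.6094) + (-3.6094) + (0.5156) + (0.5156) = -6.2656
Denominator Σ(x_t−x̄)² = 13.8750
r_1 = -6.2656 / 13.8750 = -0.452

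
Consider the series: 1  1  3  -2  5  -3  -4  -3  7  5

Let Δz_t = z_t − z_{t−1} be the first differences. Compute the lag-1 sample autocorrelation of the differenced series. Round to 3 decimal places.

First differences Δz: 0, 2, -5, 7, -8, -1, 1, 10, -2
Mean of differences = 0.4444
Numerator Σ(Δz_t−Δz̄)(Δz_{t+1}−Δz̄) = -106.8642
Denominator Σ(Δz_t−Δz̄)² = 246.2222
r_1(Δz) = -106.8642 / 246.2222 = -0.434

-0.434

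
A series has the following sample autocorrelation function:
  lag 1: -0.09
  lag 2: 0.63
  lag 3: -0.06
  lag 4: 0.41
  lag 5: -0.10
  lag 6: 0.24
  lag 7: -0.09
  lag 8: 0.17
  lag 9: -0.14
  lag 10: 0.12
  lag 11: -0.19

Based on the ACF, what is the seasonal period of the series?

The largest autocorrelation is r_2 = 0.63, with weaker echoes at lags 4 (0.41), 6 (0.24) and 8 (0.17); the remaining lags stay at or below 0.12.
The dominant spike at lag 2 indicates a seasonal period of 2.

2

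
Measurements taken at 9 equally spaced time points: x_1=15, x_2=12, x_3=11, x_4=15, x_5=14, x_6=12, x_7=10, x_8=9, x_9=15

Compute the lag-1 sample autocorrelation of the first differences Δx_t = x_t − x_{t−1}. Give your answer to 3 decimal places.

-0.042

First differences Δx: -3, -1, 4, -1, -2, -2, -1, 6
Mean of differences = 0.0000
Numerator Σ(Δx_t−Δx̄)(Δx_{t+1}−Δx̄) = -3.0000
Denominator Σ(Δx_t−Δx̄)² = 72.0000
r_1(Δx) = -3.0000 / 72.0000 = -0.042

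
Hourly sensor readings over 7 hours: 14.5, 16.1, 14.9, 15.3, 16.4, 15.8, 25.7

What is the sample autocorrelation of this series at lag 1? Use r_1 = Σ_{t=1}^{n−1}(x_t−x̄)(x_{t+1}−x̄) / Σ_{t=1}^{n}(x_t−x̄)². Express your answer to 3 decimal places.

-0.014

Mean x̄ = (14.5 + 16.1 + 14.9 + 15.3 + 16.4 + 15.8 + 25.7)/7 = 16.9571
Σ(x_t−x̄)(x_{t+1}−x̄) = (2.1061) + (1.7633) + (3.4090) + (0.9233) + (0.6447) + (-10.1167) = -1.2704
Denominator Σ(x_t−x̄)² = 91.8371
r_1 = -1.2704 / 91.8371 = -0.014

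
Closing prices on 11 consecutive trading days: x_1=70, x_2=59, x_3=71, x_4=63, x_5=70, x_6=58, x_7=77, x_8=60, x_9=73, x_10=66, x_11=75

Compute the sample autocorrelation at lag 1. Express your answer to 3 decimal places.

-0.733

Mean x̄ = (70 + 59 + 71 + 63 + 70 + 58 + 77 + 60 + 73 + 66 + 75)/11 = 67.4545
Numerator Σ_{t=1}^{10}(x_t−x̄)(x_{t+1}−x̄) = -324.4793
Denominator Σ(x_t−x̄)² = 442.7273
r_1 = -324.4793 / 442.7273 = -0.733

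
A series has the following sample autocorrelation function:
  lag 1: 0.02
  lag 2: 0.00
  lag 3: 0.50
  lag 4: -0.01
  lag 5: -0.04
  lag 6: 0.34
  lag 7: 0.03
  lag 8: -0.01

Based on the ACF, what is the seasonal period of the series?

The largest autocorrelation is r_3 = 0.50, with a weaker echo at lag 6 (0.34); the remaining lags stay at or below 0.03.
The dominant spike at lag 3 indicates a seasonal period of 3.

3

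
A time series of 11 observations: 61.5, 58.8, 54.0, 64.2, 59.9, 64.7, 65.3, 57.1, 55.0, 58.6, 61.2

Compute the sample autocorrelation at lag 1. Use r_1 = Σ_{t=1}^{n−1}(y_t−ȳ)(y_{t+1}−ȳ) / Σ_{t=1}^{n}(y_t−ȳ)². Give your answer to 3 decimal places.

Mean ȳ = (61.5 + 58.8 + 54.0 + 64.2 + 59.9 + 64.7 + 65.3 + 57.1 + 55.0 + 58.6 + 61.2)/11 = 60.0273
Numerator Σ_{t=1}^{10}(y_t−ȳ)(y_{t+1}−ȳ) = 8.7347
Denominator Σ(y_t−ȳ)² = 144.3218
r_1 = 8.7347 / 144.3218 = 0.061

0.061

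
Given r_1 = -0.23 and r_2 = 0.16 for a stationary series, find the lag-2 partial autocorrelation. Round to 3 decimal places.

0.113

φ_{22} = (r_2 − r_1²) / (1 − r_1²)
r_1² = (-0.23)² = 0.0529
Numerator = 0.16 − 0.0529 = 0.1071; denominator = 1 − 0.0529 = 0.9471
φ_{22} = 0.1071 / 0.9471 = 0.113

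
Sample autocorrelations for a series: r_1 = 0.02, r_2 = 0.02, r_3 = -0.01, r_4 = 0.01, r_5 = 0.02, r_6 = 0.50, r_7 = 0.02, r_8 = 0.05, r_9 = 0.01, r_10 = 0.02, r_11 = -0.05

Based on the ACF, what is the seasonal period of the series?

The largest autocorrelation is r_6 = 0.50; the remaining lags stay at or below 0.05.
The dominant spike at lag 6 indicates a seasonal period of 6.

6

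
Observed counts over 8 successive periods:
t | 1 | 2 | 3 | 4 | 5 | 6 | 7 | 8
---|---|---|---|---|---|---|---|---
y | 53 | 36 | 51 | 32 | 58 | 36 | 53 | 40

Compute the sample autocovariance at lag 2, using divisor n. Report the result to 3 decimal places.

63.574

Mean ȳ = (53 + 36 + 51 + 32 + 58 + 36 + 53 + 40)/8 = 44.8750
Deviations: 8.1250, -8.8750, 6.1250, -12.8750, 13.1250, -8.8750, 8.1250, -4.8750
Σ_{t=1}^{6}(y_t−ȳ)(y_{t+2}−ȳ) = 508.5938
γ_2 = 508.5938 / 8 = 63.574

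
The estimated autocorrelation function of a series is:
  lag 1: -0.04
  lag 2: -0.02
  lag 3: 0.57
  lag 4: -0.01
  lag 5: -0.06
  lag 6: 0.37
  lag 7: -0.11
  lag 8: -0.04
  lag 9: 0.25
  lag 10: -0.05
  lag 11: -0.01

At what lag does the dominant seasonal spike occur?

The largest autocorrelation is r_3 = 0.57, with weaker echoes at lags 6 (0.37) and 9 (0.25); the remaining lags stay at or below -0.01.
The dominant spike at lag 3 indicates a seasonal period of 3.

3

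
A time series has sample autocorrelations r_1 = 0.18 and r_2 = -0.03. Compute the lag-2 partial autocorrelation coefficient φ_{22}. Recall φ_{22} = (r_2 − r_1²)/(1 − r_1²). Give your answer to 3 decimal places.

φ_{22} = (r_2 − r_1²) / (1 − r_1²)
r_1² = (0.18)² = 0.0324
Numerator = -0.03 − 0.0324 = -0.0624; denominator = 1 − 0.0324 = 0.9676
φ_{22} = -0.0624 / 0.9676 = -0.064

-0.064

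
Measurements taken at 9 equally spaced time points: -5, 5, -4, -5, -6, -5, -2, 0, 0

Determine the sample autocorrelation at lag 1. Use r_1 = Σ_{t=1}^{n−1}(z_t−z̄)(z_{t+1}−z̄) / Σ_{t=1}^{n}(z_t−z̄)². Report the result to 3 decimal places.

Mean z̄ = (-5 + 5 − 4 − 5 − 6 − 5 − 2 + 0 + 0)/9 = -2.4444
Numerator Σ_{t=1}^{8}(z_t−z̄)(z_{t+1}−z̄) = -2.5309
Denominator Σ(z_t−z̄)² = 102.2222
r_1 = -2.5309 / 102.2222 = -0.025

-0.025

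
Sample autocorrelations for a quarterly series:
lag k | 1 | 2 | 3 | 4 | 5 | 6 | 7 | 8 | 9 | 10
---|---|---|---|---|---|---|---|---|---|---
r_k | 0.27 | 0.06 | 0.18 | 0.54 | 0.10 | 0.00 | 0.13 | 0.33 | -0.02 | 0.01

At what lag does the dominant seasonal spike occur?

The largest autocorrelation is r_4 = 0.54, with a weaker echo at lag 8 (0.33); the remaining lags stay at or below 0.27. The elevated value at lag 1 (0.27), dropping to 0.06 at lag 2, reflects decaying short-term dependence rather than seasonality.
The dominant spike at lag 4 indicates a seasonal period of 4.

4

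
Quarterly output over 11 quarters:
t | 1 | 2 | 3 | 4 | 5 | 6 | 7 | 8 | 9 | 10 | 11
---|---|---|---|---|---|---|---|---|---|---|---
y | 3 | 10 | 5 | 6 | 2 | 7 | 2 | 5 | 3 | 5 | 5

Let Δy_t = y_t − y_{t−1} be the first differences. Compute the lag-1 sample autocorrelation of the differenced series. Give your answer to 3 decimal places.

-0.717

First differences Δy: 7, -5, 1, -4, 5, -5, 3, -2, 2, 0
Mean of differences = 0.2000
Numerator Σ(Δy_t−Δȳ)(Δy_{t+1}−Δȳ) = -113.0400
Denominator Σ(Δy_t−Δȳ)² = 157.6000
r_1(Δy) = -113.0400 / 157.6000 = -0.717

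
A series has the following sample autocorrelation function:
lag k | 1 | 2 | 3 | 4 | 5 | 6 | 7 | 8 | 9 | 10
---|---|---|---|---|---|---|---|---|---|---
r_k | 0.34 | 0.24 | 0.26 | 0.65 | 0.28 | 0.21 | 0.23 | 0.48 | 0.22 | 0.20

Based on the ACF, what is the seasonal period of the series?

The largest autocorrelation is r_4 = 0.65, with a weaker echo at lag 8 (0.48); the remaining lags stay at or below 0.34. The elevated value at lag 1 (0.34), dropping to 0.24 at lag 2, reflects decaying short-term dependence rather than seasonality.
The dominant spike at lag 4 indicates a seasonal period of 4.

4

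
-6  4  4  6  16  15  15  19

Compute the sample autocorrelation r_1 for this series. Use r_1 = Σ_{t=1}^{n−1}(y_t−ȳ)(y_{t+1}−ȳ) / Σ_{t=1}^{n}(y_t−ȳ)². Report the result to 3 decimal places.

Mean ȳ = (-6 + 4 + 4 + 6 + 16 + 15 + 15 + 19)/8 = 9.1250
Deviations from mean: -15.1250, -5.1250, -5.1250, -3.1250, 6.8750, 5.8750, 5.8750, 9.8750
Numerator Σ_{t=1}^{7}(y_t−ȳ)(y_{t+1}−ȳ) = 231.2344
Denominator Σ(y_t−ȳ)² = 504.8750
r_1 = 231.2344 / 504.8750 = 0.458

0.458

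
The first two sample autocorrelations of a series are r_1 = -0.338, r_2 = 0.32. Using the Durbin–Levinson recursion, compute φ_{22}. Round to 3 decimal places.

0.232

φ_{22} = (r_2 − r_1²) / (1 − r_1²)
r_1² = (-0.338)² = 0.114244
Numerator = 0.32 − 0.1142 = 0.2058; denominator = 1 − 0.1142 = 0.8858
φ_{22} = 0.2058 / 0.8858 = 0.232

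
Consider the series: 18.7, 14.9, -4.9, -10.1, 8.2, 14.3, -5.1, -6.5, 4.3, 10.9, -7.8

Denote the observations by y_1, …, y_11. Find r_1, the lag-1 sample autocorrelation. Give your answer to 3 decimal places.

Mean ȳ = (18.7 + 14.9 − 4.9 − 10.1 + 8.2 + 14.3 − 5.1 − 6.5 + 4.3 + 10.9 − 7.8)/11 = 3.3545
Numerator Σ_{t=1}^{10}(y_t−ȳ)(y_{t+1}−ȳ) = 85.1988
Denominator Σ(y_t−ȳ)² = 1112.0673
r_1 = 85.1988 / 1112.0673 = 0.077

0.077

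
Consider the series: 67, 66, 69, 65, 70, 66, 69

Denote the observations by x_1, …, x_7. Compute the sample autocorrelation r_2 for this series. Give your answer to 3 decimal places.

0.661

Mean x̄ = (67 + 66 + 69 + 65 + 70 + 66 + 69)/7 = 67.4286
Deviations from mean: -0.4286, -1.4286, 1.5714, -2.4286, 2.5714, -1.4286, 1.5714
Numerator Σ_{t=1}^{5}(x_t−x̄)(x_{t+2}−x̄) = 14.3469
Denominator Σ(x_t−x̄)² = 21.7143
r_2 = 14.3469 / 21.7143 = 0.661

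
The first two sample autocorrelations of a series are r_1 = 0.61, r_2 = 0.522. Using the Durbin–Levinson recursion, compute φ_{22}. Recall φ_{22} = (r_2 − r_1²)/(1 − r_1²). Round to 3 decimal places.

0.239

φ_{22} = (r_2 − r_1²) / (1 − r_1²)
r_1² = (0.61)² = 0.3721
Numerator = 0.522 − 0.3721 = 0.1499; denominator = 1 − 0.3721 = 0.6279
φ_{22} = 0.1499 / 0.6279 = 0.239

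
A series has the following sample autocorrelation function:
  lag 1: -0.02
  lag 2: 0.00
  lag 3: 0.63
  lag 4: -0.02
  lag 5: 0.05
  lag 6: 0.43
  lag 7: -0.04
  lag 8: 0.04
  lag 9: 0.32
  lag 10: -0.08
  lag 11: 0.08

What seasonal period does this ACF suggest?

The largest autocorrelation is r_3 = 0.63, with weaker echoes at lags 6 (0.43) and 9 (0.32); the remaining lags stay at or below 0.08.
The dominant spike at lag 3 indicates a seasonal period of 3.

3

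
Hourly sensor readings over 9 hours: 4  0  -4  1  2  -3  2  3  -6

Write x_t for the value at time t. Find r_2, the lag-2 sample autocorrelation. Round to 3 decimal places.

Mean x̄ = (4 + 0 − 4 + 1 + 2 − 3 + 2 + 3 − 6)/9 = -0.1111
Numerator Σ_{t=1}^{7}(x_t−x̄)(x_{t+2}−x̄) = -44.2469
Denominator Σ(x_t−x̄)² = 94.8889
r_2 = -44.2469 / 94.8889 = -0.466

-0.466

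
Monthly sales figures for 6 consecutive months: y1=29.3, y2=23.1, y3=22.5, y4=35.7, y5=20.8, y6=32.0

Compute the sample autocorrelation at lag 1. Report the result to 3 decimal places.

Mean ȳ = (29.3 + 23.1 + 22.5 + 35.7 + 20.8 + 32.0)/6 = 27.2333
Deviations from mean: 2.0667, -4.1333, -4.7333, 8.4667, -6.4333, 4.7667
Σ(y_t−ȳ)(y_{t+1}−ȳ) = (-8.5422) + (19.5644) + (-40.0756) + (-54.4689) + (-30.6656) = -114.1878
Denominator Σ(y_t−ȳ)² = 179.5533
r_1 = -114.1878 / 179.5533 = -0.636

-0.636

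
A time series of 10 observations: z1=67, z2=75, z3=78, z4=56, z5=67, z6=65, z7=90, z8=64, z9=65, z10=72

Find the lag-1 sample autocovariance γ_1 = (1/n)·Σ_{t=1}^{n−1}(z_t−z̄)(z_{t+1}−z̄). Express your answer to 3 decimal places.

-23.001

Mean z̄ = (67 + 75 + 78 + 56 + 67 + 65 + 90 + 64 + 65 + 72)/10 = 69.9000
Σ_{t=1}^{9}(z_t−z̄)(z_{t+1}−z̄) = -230.0100
γ_1 = -230.0100 / 10 = -23.001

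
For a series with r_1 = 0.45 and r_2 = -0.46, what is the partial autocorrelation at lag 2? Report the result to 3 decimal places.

φ_{22} = (r_2 − r_1²) / (1 − r_1²)
r_1² = (0.45)² = 0.2025
Numerator = -0.46 − 0.2025 = -0.6625; denominator = 1 − 0.2025 = 0.7975
φ_{22} = -0.6625 / 0.7975 = -0.831

-0.831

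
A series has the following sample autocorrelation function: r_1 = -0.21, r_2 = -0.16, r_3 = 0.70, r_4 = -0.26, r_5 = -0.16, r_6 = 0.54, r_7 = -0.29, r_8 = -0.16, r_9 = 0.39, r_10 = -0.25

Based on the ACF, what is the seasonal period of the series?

3

The largest autocorrelation is r_3 = 0.70, with weaker echoes at lags 6 (0.54) and 9 (0.39); the remaining lags stay at or below -0.16.
The dominant spike at lag 3 indicates a seasonal period of 3.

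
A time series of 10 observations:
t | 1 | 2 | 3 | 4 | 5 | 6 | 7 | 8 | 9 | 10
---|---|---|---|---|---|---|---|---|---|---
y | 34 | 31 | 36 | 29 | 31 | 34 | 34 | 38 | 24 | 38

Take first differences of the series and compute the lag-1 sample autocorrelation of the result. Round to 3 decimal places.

First differences Δy: -3, 5, -7, 2, 3, 0, 4, -14, 14
Mean of differences = 0.4444
Numerator Σ(Δy_t−Δȳ)(Δy_{t+1}−Δȳ) = -307.0864
Denominator Σ(Δy_t−Δȳ)² = 502.2222
r_1(Δy) = -307.0864 / 502.2222 = -0.611

-0.611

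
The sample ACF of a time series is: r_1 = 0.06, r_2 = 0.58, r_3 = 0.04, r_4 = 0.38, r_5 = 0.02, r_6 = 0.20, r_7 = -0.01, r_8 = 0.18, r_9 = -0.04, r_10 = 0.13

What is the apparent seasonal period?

The largest autocorrelation is r_2 = 0.58, with weaker echoes at lags 4 (0.38), 6 (0.20) and 8 (0.18); the remaining lags stay at or below 0.13.
The dominant spike at lag 2 indicates a seasonal period of 2.

2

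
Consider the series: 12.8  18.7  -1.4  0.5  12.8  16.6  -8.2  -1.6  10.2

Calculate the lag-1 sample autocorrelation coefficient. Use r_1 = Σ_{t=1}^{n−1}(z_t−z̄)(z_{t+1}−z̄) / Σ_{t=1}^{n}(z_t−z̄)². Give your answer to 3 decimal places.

Mean z̄ = (12.8 + 18.7 − 1.4 + 0.5 + 12.8 + 16.6 − 8.2 − 1.6 + 10.2)/9 = 6.7111
Numerator Σ_{t=1}^{8}(z_t−z̄)(z_{t+1}−z̄) = -3.9946
Denominator Σ(z_t−z̄)² = 723.6289
r_1 = -3.9946 / 723.6289 = -0.006

-0.006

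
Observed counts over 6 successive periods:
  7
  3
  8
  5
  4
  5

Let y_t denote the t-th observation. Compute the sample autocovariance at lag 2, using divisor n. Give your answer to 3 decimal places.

0.296

Mean ȳ = (7 + 3 + 8 + 5 + 4 + 5)/6 = 5.3333
Deviations: 1.6667, -2.3333, 2.6667, -0.3333, -1.3333, -0.3333
Σ_{t=1}^{4}(y_t−ȳ)(y_{t+2}−ȳ) = 1.7778
γ_2 = 1.7778 / 6 = 0.296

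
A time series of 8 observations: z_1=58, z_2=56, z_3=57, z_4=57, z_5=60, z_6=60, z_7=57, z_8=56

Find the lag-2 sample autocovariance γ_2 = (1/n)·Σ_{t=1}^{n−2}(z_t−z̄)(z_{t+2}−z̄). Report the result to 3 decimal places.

Mean z̄ = (58 + 56 + 57 + 57 + 60 + 60 + 57 + 56)/8 = 57.6250
Deviations: 0.3750, -1.6250, -0.6250, -0.6250, 2.3750, 2.3750, -0.6250, -1.6250
Σ_{t=1}^{6}(z_t−z̄)(z_{t+2}−z̄) = -7.5313
γ_2 = -7.5313 / 8 = -0.941

-0.941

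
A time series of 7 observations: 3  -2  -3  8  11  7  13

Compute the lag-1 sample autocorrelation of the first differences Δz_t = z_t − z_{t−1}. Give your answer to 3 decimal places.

-0.140

First differences Δz: -5, -1, 11, 3, -4, 6
Mean of differences = 1.6667
Numerator Σ(Δz_t−Δz̄)(Δz_{t+1}−Δz̄) = -26.7778
Denominator Σ(Δz_t−Δz̄)² = 191.3333
r_1(Δz) = -26.7778 / 191.3333 = -0.140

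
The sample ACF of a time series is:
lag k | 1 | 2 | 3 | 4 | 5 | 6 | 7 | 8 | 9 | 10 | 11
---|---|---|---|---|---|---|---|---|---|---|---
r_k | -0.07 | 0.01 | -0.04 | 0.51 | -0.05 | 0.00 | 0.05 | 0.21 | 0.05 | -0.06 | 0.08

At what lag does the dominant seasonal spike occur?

The largest autocorrelation is r_4 = 0.51, with a weaker echo at lag 8 (0.21); the remaining lags stay at or below 0.08.
The dominant spike at lag 4 indicates a seasonal period of 4.

4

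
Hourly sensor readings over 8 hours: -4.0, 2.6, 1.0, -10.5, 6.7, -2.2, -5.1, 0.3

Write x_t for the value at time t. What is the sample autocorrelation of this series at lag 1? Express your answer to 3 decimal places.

-0.547

Mean x̄ = (-4.0 + 2.6 + 1.0 − 10.5 + 6.7 − 2.2 − 5.1 + 0.3)/8 = -1.4000
Deviations from mean: -2.6000, 4.0000, 2.4000, -9.1000, 8.1000, -0.8000, -3.7000, 1.7000
Σ(x_t−x̄)(x_{t+1}−x̄) = (-10.4000) + (9.6000) + (-21.8400) + (-73.7100) + (-6.4800) + (2.9600) + (-6.2900) = -106.1600
Denominator Σ(x_t−x̄)² = 194.1600
r_1 = -106.1600 / 194.1600 = -0.547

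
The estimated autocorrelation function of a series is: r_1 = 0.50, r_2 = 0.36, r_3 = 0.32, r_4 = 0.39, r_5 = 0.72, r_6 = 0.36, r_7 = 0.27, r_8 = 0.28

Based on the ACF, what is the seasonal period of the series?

The largest autocorrelation is r_5 = 0.72; the remaining lags stay at or below 0.50. The elevated value at lag 1 (0.50), dropping to 0.36 at lag 2, reflects decaying short-term dependence rather than seasonality.
The dominant spike at lag 5 indicates a seasonal period of 5.

5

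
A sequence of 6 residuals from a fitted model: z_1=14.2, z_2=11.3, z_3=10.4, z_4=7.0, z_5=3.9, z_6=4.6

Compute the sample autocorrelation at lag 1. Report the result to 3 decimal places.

Mean z̄ = (14.2 + 11.3 + 10.4 + 7.0 + 3.9 + 4.6)/6 = 8.5667
Deviations from mean: 5.6333, 2.7333, 1.8333, -1.5667, -4.6667, -3.9667
Σ(z_t−z̄)(z_{t+1}−z̄) = (15.3978) + (5.0111) + (-2.8722) + (7.3111) + (18.5111) = 43.3589
Denominator Σ(z_t−z̄)² = 82.5333
r_1 = 43.3589 / 82.5333 = 0.525

0.525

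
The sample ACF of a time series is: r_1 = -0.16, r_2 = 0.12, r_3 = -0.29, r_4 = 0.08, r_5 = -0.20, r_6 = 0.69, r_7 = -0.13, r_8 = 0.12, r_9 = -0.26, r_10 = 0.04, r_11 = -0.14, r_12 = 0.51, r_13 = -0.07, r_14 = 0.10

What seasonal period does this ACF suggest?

6

The largest autocorrelation is r_6 = 0.69, with a weaker echo at lag 12 (0.51); the remaining lags stay at or below 0.12.
The dominant spike at lag 6 indicates a seasonal period of 6.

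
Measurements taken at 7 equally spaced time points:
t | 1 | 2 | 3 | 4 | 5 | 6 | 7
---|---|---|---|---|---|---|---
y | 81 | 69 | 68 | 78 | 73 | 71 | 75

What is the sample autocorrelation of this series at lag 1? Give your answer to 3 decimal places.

Mean ȳ = (81 + 69 + 68 + 78 + 73 + 71 + 75)/7 = 73.5714
Numerator Σ_{t=1}^{6}(y_t−ȳ)(y_{t+1}−ȳ) = -37.8980
Denominator Σ(y_t−ȳ)² = 135.7143
r_1 = -37.8980 / 135.7143 = -0.279

-0.279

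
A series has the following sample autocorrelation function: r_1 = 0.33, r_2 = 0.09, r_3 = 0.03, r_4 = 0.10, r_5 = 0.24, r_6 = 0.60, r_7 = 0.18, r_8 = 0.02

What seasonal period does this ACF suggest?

6

The largest autocorrelation is r_6 = 0.60; the remaining lags stay at or below 0.33. The elevated value at lag 1 (0.33), dropping to 0.09 at lag 2, reflects decaying short-term dependence rather than seasonality.
The dominant spike at lag 6 indicates a seasonal period of 6.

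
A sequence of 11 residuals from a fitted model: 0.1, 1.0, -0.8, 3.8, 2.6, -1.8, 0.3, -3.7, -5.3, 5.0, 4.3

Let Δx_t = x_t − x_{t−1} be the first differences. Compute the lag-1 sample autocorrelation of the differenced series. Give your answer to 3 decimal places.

First differences Δx: 0.9, -1.8, 4.6, -1.2, -4.4, 2.1, -4.0, -1.6, 10.3, -0.7
Mean of differences = 0.4200
Numerator Σ(Δx_t−Δx̄)(Δx_{t+1}−Δx̄) = -46.9264
Denominator Σ(Δx_t−Δx̄)² = 173.7960
r_1(Δx) = -46.9264 / 173.7960 = -0.270

-0.270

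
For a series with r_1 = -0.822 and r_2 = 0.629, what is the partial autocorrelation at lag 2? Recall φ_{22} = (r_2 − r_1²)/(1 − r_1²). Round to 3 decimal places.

φ_{22} = (r_2 − r_1²) / (1 − r_1²)
r_1² = (-0.822)² = 0.675684
Numerator = 0.629 − 0.6757 = -0.0467; denominator = 1 − 0.6757 = 0.3243
φ_{22} = -0.0467 / 0.3243 = -0.144

-0.144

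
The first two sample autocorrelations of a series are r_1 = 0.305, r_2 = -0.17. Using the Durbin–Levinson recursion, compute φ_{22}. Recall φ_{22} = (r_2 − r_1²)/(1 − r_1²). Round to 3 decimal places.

-0.290

φ_{22} = (r_2 − r_1²) / (1 − r_1²)
r_1² = (0.305)² = 0.093025
Numerator = -0.17 − 0.0930 = -0.2630; denominator = 1 − 0.0930 = 0.9070
φ_{22} = -0.2630 / 0.9070 = -0.290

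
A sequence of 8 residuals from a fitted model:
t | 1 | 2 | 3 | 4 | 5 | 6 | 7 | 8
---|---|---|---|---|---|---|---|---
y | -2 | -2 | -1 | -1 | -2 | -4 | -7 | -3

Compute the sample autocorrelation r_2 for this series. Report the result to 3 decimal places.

Mean ȳ = (-2 − 2 − 1 − 1 − 2 − 4 − 7 − 3)/8 = -2.7500
Deviations from mean: 0.7500, 0.7500, 1.7500, 1.7500, 0.7500, -1.2500, -4.2500, -0.2500
Σ(y_t−ȳ)(y_{t+2}−ȳ) = (1.3125) + (1.3125) + (1.3125) + (-2.1875) + (-3.1875) + (0.3125) = -1.1250
Denominator Σ(y_t−ȳ)² = 27.5000
r_2 = -1.1250 / 27.5000 = -0.041

-0.041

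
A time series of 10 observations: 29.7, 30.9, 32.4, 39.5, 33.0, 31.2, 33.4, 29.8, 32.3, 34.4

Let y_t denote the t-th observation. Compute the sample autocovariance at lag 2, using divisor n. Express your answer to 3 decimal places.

Mean ȳ = (29.7 + 30.9 + 32.4 + 39.5 + 33.0 + 31.2 + 33.4 + 29.8 + 32.3 + 34.4)/10 = 32.6600
Σ_{t=1}^{8}(y_t−ȳ)(y_{t+2}−ȳ) = -22.1592
γ_2 = -22.1592 / 10 = -2.216

-2.216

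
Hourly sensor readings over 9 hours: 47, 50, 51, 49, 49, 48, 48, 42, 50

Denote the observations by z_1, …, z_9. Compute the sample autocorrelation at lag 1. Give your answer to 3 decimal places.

Mean z̄ = (47 + 50 + 51 + 49 + 49 + 48 + 48 + 42 + 50)/9 = 48.2222
Numerator Σ_{t=1}^{8}(z_t−z̄)(z_{t+1}−z̄) = -4.2716
Denominator Σ(z_t−z̄)² = 55.5556
r_1 = -4.2716 / 55.5556 = -0.077

-0.077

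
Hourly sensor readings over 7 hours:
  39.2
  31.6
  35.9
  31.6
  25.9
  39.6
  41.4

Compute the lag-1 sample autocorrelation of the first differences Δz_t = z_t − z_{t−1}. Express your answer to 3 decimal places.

-0.262

First differences Δz: -7.6, 4.3, -4.3, -5.7, 13.7, 1.8
Mean of differences = 0.3667
Numerator Σ(Δz_t−Δz̄)(Δz_{t+1}−Δz̄) = -83.1578
Denominator Σ(Δz_t−Δz̄)² = 317.3533
r_1(Δz) = -83.1578 / 317.3533 = -0.262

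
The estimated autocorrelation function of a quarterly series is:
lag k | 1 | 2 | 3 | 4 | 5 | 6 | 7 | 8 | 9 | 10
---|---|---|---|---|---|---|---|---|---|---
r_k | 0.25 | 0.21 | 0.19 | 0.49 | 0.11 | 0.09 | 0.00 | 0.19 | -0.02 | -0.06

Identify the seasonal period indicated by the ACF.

The largest autocorrelation is r_4 = 0.49; the remaining lags stay at or below 0.25. The elevated value at lag 1 (0.25), dropping to 0.21 at lag 2, reflects decaying short-term dependence rather than seasonality.
The dominant spike at lag 4 indicates a seasonal period of 4.

4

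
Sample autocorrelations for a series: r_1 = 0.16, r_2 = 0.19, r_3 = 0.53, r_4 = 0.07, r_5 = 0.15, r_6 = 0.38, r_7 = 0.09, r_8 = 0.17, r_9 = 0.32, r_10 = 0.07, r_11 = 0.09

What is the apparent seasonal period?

The largest autocorrelation is r_3 = 0.53, with weaker echoes at lags 6 (0.38) and 9 (0.32); the remaining lags stay at or below 0.19.
The dominant spike at lag 3 indicates a seasonal period of 3.

3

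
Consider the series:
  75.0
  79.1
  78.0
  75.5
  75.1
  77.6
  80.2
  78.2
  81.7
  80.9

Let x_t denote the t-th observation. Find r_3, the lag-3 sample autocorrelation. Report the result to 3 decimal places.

Mean x̄ = (75.0 + 79.1 + 78.0 + 75.5 + 75.1 + 77.6 + 80.2 + 78.2 + 81.7 + 80.9)/10 = 78.1300
Σ(x_t−x̄)(x_{t+3}−x̄) = (8.2319) + (-2.9391) + (0.0689) + (-5.4441) + (-0.2121) + (-1.8921) + (5.7339) = 3.5473
Denominator Σ(x_t−x̄)² = 51.8410
r_3 = 3.5473 / 51.8410 = 0.068

0.068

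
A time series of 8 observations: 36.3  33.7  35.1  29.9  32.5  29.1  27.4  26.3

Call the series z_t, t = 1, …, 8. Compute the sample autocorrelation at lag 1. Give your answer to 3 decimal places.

0.422

Mean z̄ = (36.3 + 33.7 + 35.1 + 29.9 + 32.5 + 29.1 + 27.4 + 26.3)/8 = 31.2875
Deviations from mean: 5.0125, 2.4125, 3.8125, -1.3875, 1.2125, -2.1875, -3.8875, -4.9875
Numerator Σ_{t=1}^{7}(z_t−z̄)(z_{t+1}−z̄) = 39.5586
Denominator Σ(z_t−z̄)² = 93.6488
r_1 = 39.5586 / 93.6488 = 0.422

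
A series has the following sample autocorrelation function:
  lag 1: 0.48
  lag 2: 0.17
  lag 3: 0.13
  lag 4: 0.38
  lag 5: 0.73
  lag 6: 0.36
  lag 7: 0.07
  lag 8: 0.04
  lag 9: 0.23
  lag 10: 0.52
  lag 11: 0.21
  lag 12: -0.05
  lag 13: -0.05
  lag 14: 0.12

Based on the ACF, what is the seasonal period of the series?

5

The largest autocorrelation is r_5 = 0.73, with a weaker echo at lag 10 (0.52); the remaining lags stay at or below 0.48. The elevated value at lag 1 (0.48), dropping to 0.17 at lag 2, reflects decaying short-term dependence rather than seasonality.
The dominant spike at lag 5 indicates a seasonal period of 5.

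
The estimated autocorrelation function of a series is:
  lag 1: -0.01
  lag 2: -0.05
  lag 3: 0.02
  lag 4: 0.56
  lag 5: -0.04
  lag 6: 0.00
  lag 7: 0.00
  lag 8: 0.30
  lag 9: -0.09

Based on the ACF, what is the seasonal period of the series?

The largest autocorrelation is r_4 = 0.56, with a weaker echo at lag 8 (0.30); the remaining lags stay at or below 0.02.
The dominant spike at lag 4 indicates a seasonal period of 4.

4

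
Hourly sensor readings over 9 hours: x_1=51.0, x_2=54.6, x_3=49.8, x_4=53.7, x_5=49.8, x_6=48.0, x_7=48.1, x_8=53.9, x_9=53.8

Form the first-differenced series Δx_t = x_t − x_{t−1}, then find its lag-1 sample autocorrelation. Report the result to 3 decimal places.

First differences Δx: 3.6, -4.8, 3.9, -3.9, -1.8, 0.1, 5.8, -0.1
Mean of differences = 0.3500
Numerator Σ(Δx_t−Δx̄)(Δx_{t+1}−Δx̄) = -44.2475
Denominator Σ(Δx_t−Δx̄)² = 102.3400
r_1(Δx) = -44.2475 / 102.3400 = -0.432

-0.432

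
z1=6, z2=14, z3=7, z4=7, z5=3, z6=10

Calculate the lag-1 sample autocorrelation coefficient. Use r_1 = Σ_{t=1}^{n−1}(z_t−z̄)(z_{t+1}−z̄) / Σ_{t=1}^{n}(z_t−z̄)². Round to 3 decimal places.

-0.313

Mean z̄ = (6 + 14 + 7 + 7 + 3 + 10)/6 = 7.8333
Deviations from mean: -1.8333, 6.1667, -0.8333, -0.8333, -4.8333, 2.1667
Σ(z_t−z̄)(z_{t+1}−z̄) = (-11.3056) + (-5.1389) + (0.6944) + (4.0278) + (-10.4722) = -22.1944
Denominator Σ(z_t−z̄)² = 70.8333
r_1 = -22.1944 / 70.8333 = -0.313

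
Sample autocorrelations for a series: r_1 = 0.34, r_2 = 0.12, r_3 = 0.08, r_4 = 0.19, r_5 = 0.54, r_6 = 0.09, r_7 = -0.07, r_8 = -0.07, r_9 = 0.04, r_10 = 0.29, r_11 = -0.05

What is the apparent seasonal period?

5

The largest autocorrelation is r_5 = 0.54; the remaining lags stay at or below 0.34. The elevated value at lag 1 (0.34), dropping to 0.12 at lag 2, reflects decaying short-term dependence rather than seasonality.
The dominant spike at lag 5 indicates a seasonal period of 5.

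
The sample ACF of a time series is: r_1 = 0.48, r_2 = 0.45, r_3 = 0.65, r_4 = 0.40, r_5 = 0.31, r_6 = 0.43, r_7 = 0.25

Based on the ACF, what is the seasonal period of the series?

The largest autocorrelation is r_3 = 0.65; the remaining lags stay at or below 0.48. The elevated value at lag 1 (0.48), dropping to 0.45 at lag 2, reflects decaying short-term dependence rather than seasonality.
The dominant spike at lag 3 indicates a seasonal period of 3.

3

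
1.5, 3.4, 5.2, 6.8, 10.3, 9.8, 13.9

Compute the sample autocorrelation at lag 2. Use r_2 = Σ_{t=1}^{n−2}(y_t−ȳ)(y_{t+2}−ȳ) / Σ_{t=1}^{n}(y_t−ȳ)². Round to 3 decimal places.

Mean ȳ = (1.5 + 3.4 + 5.2 + 6.8 + 10.3 + 9.8 + 13.9)/7 = 7.2714
Deviations from mean: -5.7714, -3.8714, -2.0714, -0.4714, 3.0286, 2.5286, 6.6286
Σ(y_t−ȳ)(y_{t+2}−ȳ) = (11.9551) + (1.8251) + (-6.2735) + (-1.1920) + (20.0751) = 26.3898
Denominator Σ(y_t−ȳ)² = 112.3143
r_2 = 26.3898 / 112.3143 = 0.235

0.235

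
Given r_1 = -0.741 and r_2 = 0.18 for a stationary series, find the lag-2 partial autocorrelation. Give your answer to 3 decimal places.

-0.819

φ_{22} = (r_2 − r_1²) / (1 − r_1²)
r_1² = (-0.741)² = 0.549081
Numerator = 0.18 − 0.5491 = -0.3691; denominator = 1 − 0.5491 = 0.4509
φ_{22} = -0.3691 / 0.4509 = -0.819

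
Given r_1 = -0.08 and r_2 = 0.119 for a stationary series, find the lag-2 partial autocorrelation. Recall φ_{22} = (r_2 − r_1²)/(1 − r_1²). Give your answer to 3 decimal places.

0.113

φ_{22} = (r_2 − r_1²) / (1 − r_1²)
r_1² = (-0.08)² = 0.0064
Numerator = 0.119 − 0.0064 = 0.1126; denominator = 1 − 0.0064 = 0.9936
φ_{22} = 0.1126 / 0.9936 = 0.113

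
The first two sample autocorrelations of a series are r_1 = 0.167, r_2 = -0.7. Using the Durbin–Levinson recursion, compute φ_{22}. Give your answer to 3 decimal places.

φ_{22} = (r_2 − r_1²) / (1 − r_1²)
r_1² = (0.167)² = 0.027889
Numerator = -0.7 − 0.0279 = -0.7279; denominator = 1 − 0.0279 = 0.9721
φ_{22} = -0.7279 / 0.9721 = -0.749

-0.749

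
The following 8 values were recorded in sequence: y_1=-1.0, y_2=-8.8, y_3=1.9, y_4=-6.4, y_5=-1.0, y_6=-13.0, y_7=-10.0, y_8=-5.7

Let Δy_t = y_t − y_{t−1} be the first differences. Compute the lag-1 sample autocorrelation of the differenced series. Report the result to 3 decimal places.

-0.693

First differences Δy: -7.8, 10.7, -8.3, 5.4, -12.0, 3.0, 4.3
Mean of differences = -0.6714
Numerator Σ(Δy_t−Δȳ)(Δy_{t+1}−Δȳ) = -306.2465
Denominator Σ(Δy_t−Δȳ)² = 441.7143
r_1(Δy) = -306.2465 / 441.7143 = -0.693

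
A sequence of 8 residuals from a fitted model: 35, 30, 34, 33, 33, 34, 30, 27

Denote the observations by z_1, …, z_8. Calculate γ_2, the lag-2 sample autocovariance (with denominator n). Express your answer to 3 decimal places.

-0.500

Mean z̄ = (35 + 30 + 34 + 33 + 33 + 34 + 30 + 27)/8 = 32.0000
Deviations: 3.0000, -2.0000, 2.0000, 1.0000, 1.0000, 2.0000, -2.0000, -5.0000
Σ_{t=1}^{6}(z_t−z̄)(z_{t+2}−z̄) = -4.0000
γ_2 = -4.0000 / 8 = -0.500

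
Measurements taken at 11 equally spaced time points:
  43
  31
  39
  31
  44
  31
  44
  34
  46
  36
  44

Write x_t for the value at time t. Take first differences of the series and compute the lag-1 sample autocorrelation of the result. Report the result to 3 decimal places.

-0.887

First differences Δx: -12, 8, -8, 13, -13, 13, -10, 12, -10, 8
Mean of differences = 0.1000
Numerator Σ(Δx_t−Δx̄)(Δx_{t+1}−Δx̄) = -1052.5100
Denominator Σ(Δx_t−Δx̄)² = 1186.9000
r_1(Δx) = -1052.5100 / 1186.9000 = -0.887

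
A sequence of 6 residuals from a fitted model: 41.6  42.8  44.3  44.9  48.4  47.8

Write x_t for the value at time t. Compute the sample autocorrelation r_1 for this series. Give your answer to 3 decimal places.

0.504

Mean x̄ = (41.6 + 42.8 + 44.3 + 44.9 + 48.4 + 47.8)/6 = 44.9667
Deviations from mean: -3.3667, -2.1667, -0.6667, -0.0667, 3.4333, 2.8333
Σ(x_t−x̄)(x_{t+1}−x̄) = (7.2944) + (1.4444) + (0.0444) + (-0.2289) + (9.7278) = 18.2822
Denominator Σ(x_t−x̄)² = 36.2933
r_1 = 18.2822 / 36.2933 = 0.504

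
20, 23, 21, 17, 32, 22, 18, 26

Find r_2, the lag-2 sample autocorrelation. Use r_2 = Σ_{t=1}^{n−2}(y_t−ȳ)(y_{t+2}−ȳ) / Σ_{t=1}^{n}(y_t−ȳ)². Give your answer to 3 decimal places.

Mean ȳ = (20 + 23 + 21 + 17 + 32 + 22 + 18 + 26)/8 = 22.3750
Deviations from mean: -2.3750, 0.6250, -1.3750, -5.3750, 9.6250, -0.3750, -4.3750, 3.6250
Σ(y_t−ȳ)(y_{t+2}−ȳ) = (3.2656) + (-3.3594) + (-13.2344) + (2.0156) + (-42.1094) + (-1.3594) = -54.7813
Denominator Σ(y_t−ȳ)² = 161.8750
r_2 = -54.7813 / 161.8750 = -0.338

-0.338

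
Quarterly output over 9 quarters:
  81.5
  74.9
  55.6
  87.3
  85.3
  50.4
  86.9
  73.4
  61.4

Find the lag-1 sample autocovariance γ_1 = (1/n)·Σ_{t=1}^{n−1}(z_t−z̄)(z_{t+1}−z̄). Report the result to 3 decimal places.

Mean z̄ = (81.5 + 74.9 + 55.6 + 87.3 + 85.3 + 50.4 + 86.9 + 73.4 + 61.4)/9 = 72.9667
Σ_{t=1}^{8}(z_t−z̄)(z_{t+1}−z̄) = -680.9478
γ_1 = -680.9478 / 9 = -75.661

-75.661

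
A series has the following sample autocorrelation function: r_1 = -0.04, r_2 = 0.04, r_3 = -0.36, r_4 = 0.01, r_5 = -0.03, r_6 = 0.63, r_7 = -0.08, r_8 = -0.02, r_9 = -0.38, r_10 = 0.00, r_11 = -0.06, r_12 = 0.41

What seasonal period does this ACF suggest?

6

The largest autocorrelation is r_6 = 0.63, with a weaker echo at lag 12 (0.41); the remaining lags stay at or below 0.04.
The dominant spike at lag 6 indicates a seasonal period of 6.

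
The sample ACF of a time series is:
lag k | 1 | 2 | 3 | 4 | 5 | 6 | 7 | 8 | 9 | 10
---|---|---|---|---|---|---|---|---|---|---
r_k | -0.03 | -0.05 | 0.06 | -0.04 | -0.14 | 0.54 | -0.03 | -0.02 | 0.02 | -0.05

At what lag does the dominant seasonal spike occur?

6

The largest autocorrelation is r_6 = 0.54; the remaining lags stay at or below 0.06.
The dominant spike at lag 6 indicates a seasonal period of 6.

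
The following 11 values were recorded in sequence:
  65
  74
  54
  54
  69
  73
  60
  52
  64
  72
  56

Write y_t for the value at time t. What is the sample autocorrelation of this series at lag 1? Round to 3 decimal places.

Mean ȳ = (65 + 74 + 54 + 54 + 69 + 73 + 60 + 52 + 64 + 72 + 56)/11 = 63.0000
Numerator Σ_{t=1}^{10}(y_t−ȳ)(y_{t+1}−ȳ) = -52.0000
Denominator Σ(y_t−ȳ)² = 684.0000
r_1 = -52.0000 / 684.0000 = -0.076

-0.076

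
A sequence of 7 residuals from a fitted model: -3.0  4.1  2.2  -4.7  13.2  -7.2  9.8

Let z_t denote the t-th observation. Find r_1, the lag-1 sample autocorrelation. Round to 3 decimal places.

Mean z̄ = (-3.0 + 4.1 + 2.2 − 4.7 + 13.2 − 7.2 + 9.8)/7 = 2.0571
Deviations from mean: -5.0571, 2.0429, 0.1429, -6.7571, 11.1429, -9.2571, 7.7429
Numerator Σ_{t=1}^{6}(z_t−z̄)(z_{t+1}−z̄) = -261.1261
Denominator Σ(z_t−z̄)² = 345.2371
r_1 = -261.1261 / 345.2371 = -0.756

-0.756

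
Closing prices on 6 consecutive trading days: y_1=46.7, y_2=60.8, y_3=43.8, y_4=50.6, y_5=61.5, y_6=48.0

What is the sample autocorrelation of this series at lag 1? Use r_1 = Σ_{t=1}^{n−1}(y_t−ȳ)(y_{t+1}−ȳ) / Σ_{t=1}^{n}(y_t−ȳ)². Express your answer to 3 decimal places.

Mean ȳ = (46.7 + 60.8 + 43.8 + 50.6 + 61.5 + 48.0)/6 = 51.9000
Deviations from mean: -5.2000, 8.9000, -8.1000, -1.3000, 9.6000, -3.9000
Numerator Σ_{t=1}^{5}(y_t−ȳ)(y_{t+1}−ȳ) = -157.7600
Denominator Σ(y_t−ȳ)² = 280.9200
r_1 = -157.7600 / 280.9200 = -0.562

-0.562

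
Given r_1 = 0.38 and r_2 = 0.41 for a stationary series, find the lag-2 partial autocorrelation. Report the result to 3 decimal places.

0.310

φ_{22} = (r_2 − r_1²) / (1 − r_1²)
r_1² = (0.38)² = 0.1444
Numerator = 0.41 − 0.1444 = 0.2656; denominator = 1 − 0.1444 = 0.8556
φ_{22} = 0.2656 / 0.8556 = 0.310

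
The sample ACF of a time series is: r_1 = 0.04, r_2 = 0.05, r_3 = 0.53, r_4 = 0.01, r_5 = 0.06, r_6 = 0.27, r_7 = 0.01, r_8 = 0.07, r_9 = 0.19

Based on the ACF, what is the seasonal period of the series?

The largest autocorrelation is r_3 = 0.53, with weaker echoes at lags 6 (0.27) and 9 (0.19); the remaining lags stay at or below 0.07.
The dominant spike at lag 3 indicates a seasonal period of 3.

3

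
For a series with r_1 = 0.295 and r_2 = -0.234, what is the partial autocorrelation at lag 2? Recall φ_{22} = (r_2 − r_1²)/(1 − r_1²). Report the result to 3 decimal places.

φ_{22} = (r_2 − r_1²) / (1 − r_1²)
r_1² = (0.295)² = 0.087025
Numerator = -0.234 − 0.0870 = -0.3210; denominator = 1 − 0.0870 = 0.9130
φ_{22} = -0.3210 / 0.9130 = -0.352

-0.352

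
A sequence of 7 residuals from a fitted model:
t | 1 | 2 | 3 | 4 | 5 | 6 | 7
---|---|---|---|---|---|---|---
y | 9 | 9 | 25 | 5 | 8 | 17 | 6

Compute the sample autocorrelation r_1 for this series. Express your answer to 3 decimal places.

-0.455

Mean ȳ = (9 + 9 + 25 + 5 + 8 + 17 + 6)/7 = 11.2857
Deviations from mean: -2.2857, -2.2857, 13.7143, -6.2857, -3.2857, 5.7143, -5.2857
Numerator Σ_{t=1}^{6}(y_t−ȳ)(y_{t+1}−ȳ) = -140.6531
Denominator Σ(y_t−ȳ)² = 309.4286
r_1 = -140.6531 / 309.4286 = -0.455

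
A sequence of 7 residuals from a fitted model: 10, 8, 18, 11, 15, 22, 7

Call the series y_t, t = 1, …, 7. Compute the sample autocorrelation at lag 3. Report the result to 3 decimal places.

0.288

Mean ȳ = (10 + 8 + 18 + 11 + 15 + 22 + 7)/7 = 13.0000
Deviations from mean: -3.0000, -5.0000, 5.0000, -2.0000, 2.0000, 9.0000, -6.0000
Numerator Σ_{t=1}^{4}(y_t−ȳ)(y_{t+3}−ȳ) = 53.0000
Denominator Σ(y_t−ȳ)² = 184.0000
r_3 = 53.0000 / 184.0000 = 0.288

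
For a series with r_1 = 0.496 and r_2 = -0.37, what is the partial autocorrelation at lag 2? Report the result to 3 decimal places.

-0.817

φ_{22} = (r_2 − r_1²) / (1 − r_1²)
r_1² = (0.496)² = 0.246016
Numerator = -0.37 − 0.2460 = -0.6160; denominator = 1 − 0.2460 = 0.7540
φ_{22} = -0.6160 / 0.7540 = -0.817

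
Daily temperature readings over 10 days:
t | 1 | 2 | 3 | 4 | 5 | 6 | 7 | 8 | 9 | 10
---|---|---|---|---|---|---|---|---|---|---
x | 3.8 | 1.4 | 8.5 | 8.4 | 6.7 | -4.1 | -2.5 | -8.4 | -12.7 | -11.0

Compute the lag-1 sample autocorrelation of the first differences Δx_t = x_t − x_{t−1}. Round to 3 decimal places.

First differences Δx: -2.4, 7.1, -0.1, -1.7, -10.8, 1.6, -5.9, -4.3, 1.7
Mean of differences = -1.6444
Numerator Σ(Δx_t−Δx̄)(Δx_{t+1}−Δx̄) = -33.7709
Denominator Σ(Δx_t−Δx̄)² = 210.1222
r_1(Δx) = -33.7709 / 210.1222 = -0.161

-0.161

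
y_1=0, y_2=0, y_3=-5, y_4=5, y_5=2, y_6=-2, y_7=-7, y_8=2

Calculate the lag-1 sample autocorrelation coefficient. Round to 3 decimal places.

-0.220

Mean ȳ = (0 + 0 − 5 + 5 + 2 − 2 − 7 + 2)/8 = -0.6250
Deviations from mean: 0.6250, 0.6250, -4.3750, 5.6250, 2.6250, -1.3750, -6.3750, 2.6250
Σ(y_t−ȳ)(y_{t+1}−ȳ) = (0.3906) + (-2.7344) + (-24.6094) + (14.7656) + (-3.6094) + (8.7656) + (-16.7344) = -23.7656
Denominator Σ(y_t−ȳ)² = 107.8750
r_1 = -23.7656 / 107.8750 = -0.220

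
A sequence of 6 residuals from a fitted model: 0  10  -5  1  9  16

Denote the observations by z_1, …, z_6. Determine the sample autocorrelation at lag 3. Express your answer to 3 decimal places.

Mean z̄ = (0 + 10 − 5 + 1 + 9 + 16)/6 = 5.1667
Deviations from mean: -5.1667, 4.8333, -10.1667, -4.1667, 3.8333, 10.8333
Σ(z_t−z̄)(z_{t+3}−z̄) = (21.5278) + (18.5278) + (-110.1389) = -70.0833
Denominator Σ(z_t−z̄)² = 302.8333
r_3 = -70.0833 / 302.8333 = -0.231

-0.231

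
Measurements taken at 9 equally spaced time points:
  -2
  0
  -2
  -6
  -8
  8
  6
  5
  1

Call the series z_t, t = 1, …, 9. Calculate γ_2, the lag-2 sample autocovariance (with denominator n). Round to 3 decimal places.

-3.295

Mean z̄ = (-2 + 0 − 2 − 6 − 8 + 8 + 6 + 5 + 1)/9 = 0.2222
Σ_{t=1}^{7}(z_t−z̄)(z_{t+2}−z̄) = -29.6543
γ_2 = -29.6543 / 9 = -3.295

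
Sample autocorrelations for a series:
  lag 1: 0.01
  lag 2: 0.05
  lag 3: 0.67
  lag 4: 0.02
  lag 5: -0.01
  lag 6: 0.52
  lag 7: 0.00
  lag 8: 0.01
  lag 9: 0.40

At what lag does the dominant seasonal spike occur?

The largest autocorrelation is r_3 = 0.67, with weaker echoes at lags 6 (0.52) and 9 (0.40); the remaining lags stay at or below 0.05.
The dominant spike at lag 3 indicates a seasonal period of 3.

3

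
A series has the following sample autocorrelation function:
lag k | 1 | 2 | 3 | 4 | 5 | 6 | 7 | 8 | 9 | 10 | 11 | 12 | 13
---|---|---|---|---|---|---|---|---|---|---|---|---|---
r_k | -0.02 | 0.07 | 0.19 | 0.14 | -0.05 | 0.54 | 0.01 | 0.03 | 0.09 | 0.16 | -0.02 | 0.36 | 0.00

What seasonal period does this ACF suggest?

6

The largest autocorrelation is r_6 = 0.54, with a weaker echo at lag 12 (0.36); the remaining lags stay at or below 0.19.
The dominant spike at lag 6 indicates a seasonal period of 6.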